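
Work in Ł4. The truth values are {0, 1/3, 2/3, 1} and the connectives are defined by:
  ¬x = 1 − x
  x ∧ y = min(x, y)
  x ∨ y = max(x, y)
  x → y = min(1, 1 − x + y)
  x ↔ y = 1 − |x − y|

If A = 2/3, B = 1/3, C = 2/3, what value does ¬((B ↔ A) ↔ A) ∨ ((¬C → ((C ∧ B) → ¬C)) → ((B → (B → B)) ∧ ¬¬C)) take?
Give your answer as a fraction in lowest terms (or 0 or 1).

2/3

B ↔ A = 1/3 ↔ 2/3 = 2/3
(B ↔ A) ↔ A = 2/3 ↔ 2/3 = 1
¬((B ↔ A) ↔ A) = ¬1 = 0
¬C = ¬2/3 = 1/3
C ∧ B = 2/3 ∧ 1/3 = 1/3
¬C = ¬2/3 = 1/3
(C ∧ B) → ¬C = 1/3 → 1/3 = 1
¬C → ((C ∧ B) → ¬C) = 1/3 → 1 = 1
B → B = 1/3 → 1/3 = 1
B → (B → B) = 1/3 → 1 = 1
¬C = ¬2/3 = 1/3
¬¬C = ¬1/3 = 2/3
(B → (B → B)) ∧ ¬¬C = 1 ∧ 2/3 = 2/3
(¬C → ((C ∧ B) → ¬C)) → ((B → (B → B)) ∧ ¬¬C) = 1 → 2/3 = 2/3
¬((B ↔ A) ↔ A) ∨ ((¬C → ((C ∧ B) → ¬C)) → ((B → (B → B)) ∧ ¬¬C)) = 0 ∨ 2/3 = 2/3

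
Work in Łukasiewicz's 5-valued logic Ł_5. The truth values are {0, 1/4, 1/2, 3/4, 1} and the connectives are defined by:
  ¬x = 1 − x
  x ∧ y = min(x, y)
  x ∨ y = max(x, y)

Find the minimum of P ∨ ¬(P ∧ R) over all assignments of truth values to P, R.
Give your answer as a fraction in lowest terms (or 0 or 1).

1/2

Take P = 1/2, R = 1/2:
P ∧ R = 1/2 ∧ 1/2 = 1/2
¬(P ∧ R) = ¬1/2 = 1/2
P ∨ ¬(P ∧ R) = 1/2 ∨ 1/2 = 1/2
No assignment yields a value below 1/2, so this is the minimum.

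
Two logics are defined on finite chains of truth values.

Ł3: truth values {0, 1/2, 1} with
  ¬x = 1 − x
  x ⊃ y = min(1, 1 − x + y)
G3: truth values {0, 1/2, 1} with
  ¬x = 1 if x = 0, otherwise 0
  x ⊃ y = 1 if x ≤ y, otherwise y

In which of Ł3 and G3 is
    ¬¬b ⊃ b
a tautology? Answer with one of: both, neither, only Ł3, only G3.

only Ł3

In Ł3: every assignment gives 1 — tautology.
In G3: at b = 1/2 the value is 1/2 — not a tautology.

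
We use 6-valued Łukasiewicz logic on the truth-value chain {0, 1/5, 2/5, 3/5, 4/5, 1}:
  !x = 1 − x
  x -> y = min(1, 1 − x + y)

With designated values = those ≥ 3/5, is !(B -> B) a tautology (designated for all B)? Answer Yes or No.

No

Counterexample: take B = 0.
B -> B = 0 -> 0 = 1
!(B -> B) = !1 = 0
This gives 0, which is below 3/5.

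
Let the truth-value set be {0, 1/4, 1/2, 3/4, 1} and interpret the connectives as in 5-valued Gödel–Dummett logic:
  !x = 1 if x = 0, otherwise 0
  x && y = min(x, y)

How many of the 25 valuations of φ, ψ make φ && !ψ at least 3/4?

value 1: 1 assignment (counts)
value 3/4: 1 assignment (counts)
value 1/2: 1 assignment
value 1/4: 1 assignment
value 0: 21 assignments
So 2 of the 25 assignments meet the threshold.

2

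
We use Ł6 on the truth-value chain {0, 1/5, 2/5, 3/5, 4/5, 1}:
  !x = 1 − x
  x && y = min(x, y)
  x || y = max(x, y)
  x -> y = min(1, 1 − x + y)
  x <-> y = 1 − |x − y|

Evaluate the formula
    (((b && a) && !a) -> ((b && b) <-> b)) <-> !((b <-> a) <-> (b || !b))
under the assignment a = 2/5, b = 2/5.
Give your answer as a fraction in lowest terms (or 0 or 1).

2/5

b && a = 2/5 && 2/5 = 2/5
!a = !2/5 = 3/5
(b && a) && !a = 2/5 && 3/5 = 2/5
b && b = 2/5 && 2/5 = 2/5
(b && b) <-> b = 2/5 <-> 2/5 = 1
((b && a) && !a) -> ((b && b) <-> b) = 2/5 -> 1 = 1
b <-> a = 2/5 <-> 2/5 = 1
!b = !2/5 = 3/5
b || !b = 2/5 || 3/5 = 3/5
(b <-> a) <-> (b || !b) = 1 <-> 3/5 = 3/5
!((b <-> a) <-> (b || !b)) = !3/5 = 2/5
(((b && a) && !a) -> ((b && b) <-> b)) <-> !((b <-> a) <-> (b || !b)) = 1 <-> 2/5 = 2/5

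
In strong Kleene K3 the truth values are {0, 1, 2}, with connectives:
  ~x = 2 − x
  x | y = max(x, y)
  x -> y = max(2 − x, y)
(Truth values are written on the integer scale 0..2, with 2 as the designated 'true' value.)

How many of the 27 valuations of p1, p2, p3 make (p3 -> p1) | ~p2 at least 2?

19

value 2: 19 assignments (counts)
value 1: 7 assignments
value 0: 1 assignment
So 19 of the 27 assignments meet the threshold.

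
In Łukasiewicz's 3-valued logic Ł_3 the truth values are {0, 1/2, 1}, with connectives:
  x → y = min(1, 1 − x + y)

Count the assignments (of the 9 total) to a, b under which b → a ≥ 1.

6

a = 0, b = 0 ↦ 1  ≥
a = 0, b = 1/2 ↦ 1/2  <
a = 0, b = 1 ↦ 0  <
a = 1/2, b = 0 ↦ 1  ≥
a = 1/2, b = 1/2 ↦ 1  ≥
a = 1/2, b = 1 ↦ 1/2  <
a = 1, b = 0 ↦ 1  ≥
a = 1, b = 1/2 ↦ 1  ≥
a = 1, b = 1 ↦ 1  ≥
So 6 of the 9 assignments meet the threshold.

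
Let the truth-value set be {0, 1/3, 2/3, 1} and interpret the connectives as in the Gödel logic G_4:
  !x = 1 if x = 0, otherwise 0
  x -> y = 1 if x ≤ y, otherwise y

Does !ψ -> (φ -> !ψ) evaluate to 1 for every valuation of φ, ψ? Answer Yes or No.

φ = 0, ψ = 0 ↦ 1
φ = 0, ψ = 1/3 ↦ 1
φ = 0, ψ = 2/3 ↦ 1
φ = 0, ψ = 1 ↦ 1
φ = 1/3, ψ = 0 ↦ 1
φ = 1/3, ψ = 1/3 ↦ 1
φ = 1/3, ψ = 2/3 ↦ 1
φ = 1/3, ψ = 1 ↦ 1
φ = 2/3, ψ = 0 ↦ 1
φ = 2/3, ψ = 1/3 ↦ 1
φ = 2/3, ψ = 2/3 ↦ 1
φ = 2/3, ψ = 1 ↦ 1
φ = 1, ψ = 0 ↦ 1
φ = 1, ψ = 1/3 ↦ 1
φ = 1, ψ = 2/3 ↦ 1
φ = 1, ψ = 1 ↦ 1
Every assignment gives a value ≥ 1.

Yes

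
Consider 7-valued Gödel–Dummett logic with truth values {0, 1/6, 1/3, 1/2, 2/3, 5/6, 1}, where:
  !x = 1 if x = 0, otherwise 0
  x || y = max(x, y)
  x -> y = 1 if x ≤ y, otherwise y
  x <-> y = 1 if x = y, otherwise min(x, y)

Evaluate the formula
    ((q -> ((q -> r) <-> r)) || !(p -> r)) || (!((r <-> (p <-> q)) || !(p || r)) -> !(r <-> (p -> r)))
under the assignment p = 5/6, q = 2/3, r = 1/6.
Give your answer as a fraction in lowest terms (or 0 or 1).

q -> r = 2/3 -> 1/6 = 1/6
(q -> r) <-> r = 1/6 <-> 1/6 = 1
q -> ((q -> r) <-> r) = 2/3 -> 1 = 1
p -> r = 5/6 -> 1/6 = 1/6
!(p -> r) = !1/6 = 0
(q -> ((q -> r) <-> r)) || !(p -> r) = 1 || 0 = 1
p <-> q = 5/6 <-> 2/3 = 2/3
r <-> (p <-> q) = 1/6 <-> 2/3 = 1/6
p || r = 5/6 || 1/6 = 5/6
!(p || r) = !5/6 = 0
(r <-> (p <-> q)) || !(p || r) = 1/6 || 0 = 1/6
!((r <-> (p <-> q)) || !(p || r)) = !1/6 = 0
p -> r = 5/6 -> 1/6 = 1/6
r <-> (p -> r) = 1/6 <-> 1/6 = 1
!(r <-> (p -> r)) = !1 = 0
!((r <-> (p <-> q)) || !(p || r)) -> !(r <-> (p -> r)) = 0 -> 0 = 1
((q -> ((q -> r) <-> r)) || !(p -> r)) || (!((r <-> (p <-> q)) || !(p || r)) -> !(r <-> (p -> r))) = 1 || 1 = 1

1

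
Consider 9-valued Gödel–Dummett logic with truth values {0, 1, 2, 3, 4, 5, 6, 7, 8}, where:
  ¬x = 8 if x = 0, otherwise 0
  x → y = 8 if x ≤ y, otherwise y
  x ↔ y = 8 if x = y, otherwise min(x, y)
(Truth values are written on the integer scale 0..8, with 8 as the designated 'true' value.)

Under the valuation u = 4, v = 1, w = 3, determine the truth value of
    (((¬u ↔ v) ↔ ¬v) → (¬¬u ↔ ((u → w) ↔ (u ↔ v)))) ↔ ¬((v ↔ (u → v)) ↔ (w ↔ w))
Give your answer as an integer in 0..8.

¬u = ¬4 = 0
¬u ↔ v = 0 ↔ 1 = 0
¬v = ¬1 = 0
(¬u ↔ v) ↔ ¬v = 0 ↔ 0 = 8
¬u = ¬4 = 0
¬¬u = ¬0 = 8
u → w = 4 → 3 = 3
u ↔ v = 4 ↔ 1 = 1
(u → w) ↔ (u ↔ v) = 3 ↔ 1 = 1
¬¬u ↔ ((u → w) ↔ (u ↔ v)) = 8 ↔ 1 = 1
((¬u ↔ v) ↔ ¬v) → (¬¬u ↔ ((u → w) ↔ (u ↔ v))) = 8 → 1 = 1
u → v = 4 → 1 = 1
v ↔ (u → v) = 1 ↔ 1 = 8
w ↔ w = 3 ↔ 3 = 8
(v ↔ (u → v)) ↔ (w ↔ w) = 8 ↔ 8 = 8
¬((v ↔ (u → v)) ↔ (w ↔ w)) = ¬8 = 0
(((¬u ↔ v) ↔ ¬v) → (¬¬u ↔ ((u → w) ↔ (u ↔ v)))) ↔ ¬((v ↔ (u → v)) ↔ (w ↔ w)) = 1 ↔ 0 = 0

0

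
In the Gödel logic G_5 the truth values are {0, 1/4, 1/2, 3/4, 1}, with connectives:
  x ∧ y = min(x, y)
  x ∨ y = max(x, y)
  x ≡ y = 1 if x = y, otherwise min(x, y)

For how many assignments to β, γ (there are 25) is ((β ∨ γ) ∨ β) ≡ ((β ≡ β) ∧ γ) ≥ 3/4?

value 1: 15 assignments (counts)
value 3/4: 1 assignment (counts)
value 1/2: 2 assignments
value 1/4: 3 assignments
value 0: 4 assignments
So 16 of the 25 assignments meet the threshold.

16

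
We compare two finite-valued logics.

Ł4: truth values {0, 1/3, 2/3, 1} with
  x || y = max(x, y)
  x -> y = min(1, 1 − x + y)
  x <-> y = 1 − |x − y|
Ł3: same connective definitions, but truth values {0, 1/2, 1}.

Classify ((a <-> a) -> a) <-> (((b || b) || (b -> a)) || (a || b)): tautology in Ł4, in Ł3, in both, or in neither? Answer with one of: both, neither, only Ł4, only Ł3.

In Ł4: at a = 0, b = 0 the value is 0 — not a tautology.
In Ł3: at a = 0, b = 0 the value is 0 — not a tautology.

neither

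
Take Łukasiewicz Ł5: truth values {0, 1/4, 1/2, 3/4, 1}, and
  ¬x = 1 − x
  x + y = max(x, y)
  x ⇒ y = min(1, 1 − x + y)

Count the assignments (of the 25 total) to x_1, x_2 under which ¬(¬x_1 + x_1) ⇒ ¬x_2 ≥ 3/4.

24

value 1: 21 assignments (counts)
value 3/4: 3 assignments (counts)
value 1/2: 1 assignment
So 24 of the 25 assignments meet the threshold.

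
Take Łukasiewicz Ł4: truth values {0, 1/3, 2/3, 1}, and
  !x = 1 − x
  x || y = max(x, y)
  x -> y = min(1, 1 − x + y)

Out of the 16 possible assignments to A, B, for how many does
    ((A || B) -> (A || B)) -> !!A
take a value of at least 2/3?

A = 0, B = 0 ↦ 0  <
A = 0, B = 1/3 ↦ 0  <
A = 0, B = 2/3 ↦ 0  <
A = 0, B = 1 ↦ 0  <
A = 1/3, B = 0 ↦ 1/3  <
A = 1/3, B = 1/3 ↦ 1/3  <
A = 1/3, B = 2/3 ↦ 1/3  <
A = 1/3, B = 1 ↦ 1/3  <
A = 2/3, B = 0 ↦ 2/3  ≥
A = 2/3, B = 1/3 ↦ 2/3  ≥
A = 2/3, B = 2/3 ↦ 2/3  ≥
A = 2/3, B = 1 ↦ 2/3  ≥
A = 1, B = 0 ↦ 1  ≥
A = 1, B = 1/3 ↦ 1  ≥
A = 1, B = 2/3 ↦ 1  ≥
A = 1, B = 1 ↦ 1  ≥
So 8 of the 16 assignments meet the threshold.

8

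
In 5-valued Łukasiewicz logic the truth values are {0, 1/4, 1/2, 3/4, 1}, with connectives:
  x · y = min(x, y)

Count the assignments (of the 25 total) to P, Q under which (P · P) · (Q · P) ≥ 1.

value 1: 1 assignment (counts)
value 3/4: 3 assignments
value 1/2: 5 assignments
value 1/4: 7 assignments
value 0: 9 assignments
So 1 of the 25 assignments meets the threshold.

1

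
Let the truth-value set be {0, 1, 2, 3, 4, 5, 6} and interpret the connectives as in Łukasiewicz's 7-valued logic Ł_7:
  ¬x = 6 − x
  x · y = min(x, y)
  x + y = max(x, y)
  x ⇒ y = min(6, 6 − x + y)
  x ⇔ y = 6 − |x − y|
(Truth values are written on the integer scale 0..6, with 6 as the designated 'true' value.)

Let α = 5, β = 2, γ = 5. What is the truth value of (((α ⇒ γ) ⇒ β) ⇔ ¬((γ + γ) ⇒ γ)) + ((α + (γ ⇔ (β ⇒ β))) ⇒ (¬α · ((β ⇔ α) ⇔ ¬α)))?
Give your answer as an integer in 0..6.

4

α ⇒ γ = 5 ⇒ 5 = 6
(α ⇒ γ) ⇒ β = 6 ⇒ 2 = 2
γ + γ = 5 + 5 = 5
(γ + γ) ⇒ γ = 5 ⇒ 5 = 6
¬((γ + γ) ⇒ γ) = ¬6 = 0
((α ⇒ γ) ⇒ β) ⇔ ¬((γ + γ) ⇒ γ) = 2 ⇔ 0 = 4
β ⇒ β = 2 ⇒ 2 = 6
γ ⇔ (β ⇒ β) = 5 ⇔ 6 = 5
α + (γ ⇔ (β ⇒ β)) = 5 + 5 = 5
¬α = ¬5 = 1
β ⇔ α = 2 ⇔ 5 = 3
¬α = ¬5 = 1
(β ⇔ α) ⇔ ¬α = 3 ⇔ 1 = 4
¬α · ((β ⇔ α) ⇔ ¬α) = 1 · 4 = 1
(α + (γ ⇔ (β ⇒ β))) ⇒ (¬α · ((β ⇔ α) ⇔ ¬α)) = 5 ⇒ 1 = 2
(((α ⇒ γ) ⇒ β) ⇔ ¬((γ + γ) ⇒ γ)) + ((α + (γ ⇔ (β ⇒ β))) ⇒ (¬α · ((β ⇔ α) ⇔ ¬α))) = 4 + 2 = 4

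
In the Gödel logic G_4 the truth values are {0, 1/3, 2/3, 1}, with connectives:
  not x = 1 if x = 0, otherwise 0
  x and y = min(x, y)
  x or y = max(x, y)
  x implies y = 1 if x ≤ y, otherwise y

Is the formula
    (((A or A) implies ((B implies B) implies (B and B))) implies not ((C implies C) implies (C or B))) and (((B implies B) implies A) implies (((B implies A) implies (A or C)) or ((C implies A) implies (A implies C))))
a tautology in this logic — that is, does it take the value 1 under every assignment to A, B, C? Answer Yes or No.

Counterexample: take A = 0, B = 0, C = 1/3.
A or A = 0 or 0 = 0
B implies B = 0 implies 0 = 1
B and B = 0 and 0 = 0
(B implies B) implies (B and B) = 1 implies 0 = 0
(A or A) implies ((B implies B) implies (B and B)) = 0 implies 0 = 1
C implies C = 1/3 implies 1/3 = 1
C or B = 1/3 or 0 = 1/3
(C implies C) implies (C or B) = 1 implies 1/3 = 1/3
not ((C implies C) implies (C or B)) = not 1/3 = 0
((A or A) implies ((B implies B) implies (B and B))) implies not ((C implies C) implies (C or B)) = 1 implies 0 = 0
B implies B = 0 implies 0 = 1
(B implies B) implies A = 1 implies 0 = 0
B implies A = 0 implies 0 = 1
A or C = 0 or 1/3 = 1/3
(B implies A) implies (A or C) = 1 implies 1/3 = 1/3
C implies A = 1/3 implies 0 = 0
A implies C = 0 implies 1/3 = 1
(C implies A) implies (A implies C) = 0 implies 1 = 1
((B implies A) implies (A or C)) or ((C implies A) implies (A implies C)) = 1/3 or 1 = 1
((B implies B) implies A) implies (((B implies A) implies (A or C)) or ((C implies A) implies (A implies C))) = 0 implies 1 = 1
(((A or A) implies ((B implies B) implies (B and B))) implies not ((C implies C) implies (C or B))) and (((B implies B) implies A) implies (((B implies A) implies (A or C)) or ((C implies A) implies (A implies C)))) = 0 and 1 = 0
This gives 0 ≠ 1.

No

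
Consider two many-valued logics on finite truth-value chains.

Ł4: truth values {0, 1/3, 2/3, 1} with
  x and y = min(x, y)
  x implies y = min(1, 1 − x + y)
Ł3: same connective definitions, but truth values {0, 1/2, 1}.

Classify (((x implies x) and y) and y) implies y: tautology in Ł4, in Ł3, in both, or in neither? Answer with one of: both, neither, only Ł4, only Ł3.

both

In Ł4: every assignment gives 1 — tautology.
In Ł3: every assignment gives 1 — tautology.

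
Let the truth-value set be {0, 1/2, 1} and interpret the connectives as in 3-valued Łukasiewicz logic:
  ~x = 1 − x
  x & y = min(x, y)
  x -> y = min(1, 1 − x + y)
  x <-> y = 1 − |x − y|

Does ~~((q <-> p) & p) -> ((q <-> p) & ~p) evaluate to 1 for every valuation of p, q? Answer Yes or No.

Counterexample: take p = 1, q = 1/2.
q <-> p = 1/2 <-> 1 = 1/2
(q <-> p) & p = 1/2 & 1 = 1/2
~((q <-> p) & p) = ~1/2 = 1/2
~~((q <-> p) & p) = ~1/2 = 1/2
q <-> p = 1/2 <-> 1 = 1/2
~p = ~1 = 0
(q <-> p) & ~p = 1/2 & 0 = 0
~~((q <-> p) & p) -> ((q <-> p) & ~p) = 1/2 -> 0 = 1/2
This gives 1/2 ≠ 1.

No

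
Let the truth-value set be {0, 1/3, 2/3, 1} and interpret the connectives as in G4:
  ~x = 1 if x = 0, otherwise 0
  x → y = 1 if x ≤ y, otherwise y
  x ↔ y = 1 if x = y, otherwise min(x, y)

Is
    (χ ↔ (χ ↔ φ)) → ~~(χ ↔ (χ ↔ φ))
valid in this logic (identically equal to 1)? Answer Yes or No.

φ = 0, χ = 0 ↦ 1
φ = 0, χ = 1/3 ↦ 1
φ = 0, χ = 2/3 ↦ 1
φ = 0, χ = 1 ↦ 1
φ = 1/3, χ = 0 ↦ 1
φ = 1/3, χ = 1/3 ↦ 1
φ = 1/3, χ = 2/3 ↦ 1
φ = 1/3, χ = 1 ↦ 1
φ = 2/3, χ = 0 ↦ 1
φ = 2/3, χ = 1/3 ↦ 1
φ = 2/3, χ = 2/3 ↦ 1
φ = 2/3, χ = 1 ↦ 1
φ = 1, χ = 0 ↦ 1
φ = 1, χ = 1/3 ↦ 1
φ = 1, χ = 2/3 ↦ 1
φ = 1, χ = 1 ↦ 1
Every assignment gives a value ≥ 1.

Yes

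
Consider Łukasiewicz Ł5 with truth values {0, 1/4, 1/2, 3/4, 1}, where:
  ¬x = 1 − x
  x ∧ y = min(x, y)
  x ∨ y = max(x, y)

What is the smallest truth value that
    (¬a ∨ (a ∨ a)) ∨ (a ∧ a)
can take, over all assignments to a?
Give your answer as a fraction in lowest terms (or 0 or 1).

Take a = 1/2:
¬a = ¬1/2 = 1/2
a ∨ a = 1/2 ∨ 1/2 = 1/2
¬a ∨ (a ∨ a) = 1/2 ∨ 1/2 = 1/2
a ∧ a = 1/2 ∧ 1/2 = 1/2
(¬a ∨ (a ∨ a)) ∨ (a ∧ a) = 1/2 ∨ 1/2 = 1/2
No assignment yields a value below 1/2, so this is the minimum.

1/2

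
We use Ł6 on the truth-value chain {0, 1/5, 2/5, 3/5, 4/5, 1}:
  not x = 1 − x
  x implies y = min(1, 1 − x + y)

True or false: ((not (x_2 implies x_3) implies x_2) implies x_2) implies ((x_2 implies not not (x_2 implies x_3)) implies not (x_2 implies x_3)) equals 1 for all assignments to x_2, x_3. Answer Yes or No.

No

Counterexample: take x_2 = 1/5, x_3 = 1/5.
x_2 implies x_3 = 1/5 implies 1/5 = 1
not (x_2 implies x_3) = not 1 = 0
not (x_2 implies x_3) implies x_2 = 0 implies 1/5 = 1
(not (x_2 implies x_3) implies x_2) implies x_2 = 1 implies 1/5 = 1/5
x_2 implies x_3 = 1/5 implies 1/5 = 1
not (x_2 implies x_3) = not 1 = 0
not not (x_2 implies x_3) = not 0 = 1
x_2 implies not not (x_2 implies x_3) = 1/5 implies 1 = 1
x_2 implies x_3 = 1/5 implies 1/5 = 1
not (x_2 implies x_3) = not 1 = 0
(x_2 implies not not (x_2 implies x_3)) implies not (x_2 implies x_3) = 1 implies 0 = 0
((not (x_2 implies x_3) implies x_2) implies x_2) implies ((x_2 implies not not (x_2 implies x_3)) implies not (x_2 implies x_3)) = 1/5 implies 0 = 4/5
This gives 4/5 ≠ 1.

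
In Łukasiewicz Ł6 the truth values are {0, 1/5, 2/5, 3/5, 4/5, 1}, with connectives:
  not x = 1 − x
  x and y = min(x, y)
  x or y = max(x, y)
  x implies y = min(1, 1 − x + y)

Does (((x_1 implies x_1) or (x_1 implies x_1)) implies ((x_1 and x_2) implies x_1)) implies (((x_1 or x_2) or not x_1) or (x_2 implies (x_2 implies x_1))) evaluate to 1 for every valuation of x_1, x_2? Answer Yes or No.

No

Counterexample: take x_1 = 1/5, x_2 = 4/5.
x_1 implies x_1 = 1/5 implies 1/5 = 1
x_1 implies x_1 = 1/5 implies 1/5 = 1
(x_1 implies x_1) or (x_1 implies x_1) = 1 or 1 = 1
x_1 and x_2 = 1/5 and 4/5 = 1/5
(x_1 and x_2) implies x_1 = 1/5 implies 1/5 = 1
((x_1 implies x_1) or (x_1 implies x_1)) implies ((x_1 and x_2) implies x_1) = 1 implies 1 = 1
x_1 or x_2 = 1/5 or 4/5 = 4/5
not x_1 = not 1/5 = 4/5
(x_1 or x_2) or not x_1 = 4/5 or 4/5 = 4/5
x_2 implies x_1 = 4/5 implies 1/5 = 2/5
x_2 implies (x_2 implies x_1) = 4/5 implies 2/5 = 3/5
((x_1 or x_2) or not x_1) or (x_2 implies (x_2 implies x_1)) = 4/5 or 3/5 = 4/5
(((x_1 implies x_1) or (x_1 implies x_1)) implies ((x_1 and x_2) implies x_1)) implies (((x_1 or x_2) or not x_1) or (x_2 implies (x_2 implies x_1))) = 1 implies 4/5 = 4/5
This gives 4/5 ≠ 1.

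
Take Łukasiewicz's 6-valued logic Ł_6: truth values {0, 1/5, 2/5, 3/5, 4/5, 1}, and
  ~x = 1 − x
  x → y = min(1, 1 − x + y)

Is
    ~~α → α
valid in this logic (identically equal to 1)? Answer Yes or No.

Yes

α = 0 ↦ 1
α = 1/5 ↦ 1
α = 2/5 ↦ 1
α = 3/5 ↦ 1
α = 4/5 ↦ 1
α = 1 ↦ 1
Every assignment gives a value ≥ 1.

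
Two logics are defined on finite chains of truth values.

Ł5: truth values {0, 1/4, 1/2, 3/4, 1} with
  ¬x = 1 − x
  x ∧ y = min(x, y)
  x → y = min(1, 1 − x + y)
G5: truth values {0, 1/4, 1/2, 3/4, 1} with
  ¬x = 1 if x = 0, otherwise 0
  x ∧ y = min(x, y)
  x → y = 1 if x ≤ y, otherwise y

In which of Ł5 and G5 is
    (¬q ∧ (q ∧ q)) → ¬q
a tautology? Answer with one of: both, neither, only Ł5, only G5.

In Ł5: every assignment gives 1 — tautology.
In G5: every assignment gives 1 — tautology.

both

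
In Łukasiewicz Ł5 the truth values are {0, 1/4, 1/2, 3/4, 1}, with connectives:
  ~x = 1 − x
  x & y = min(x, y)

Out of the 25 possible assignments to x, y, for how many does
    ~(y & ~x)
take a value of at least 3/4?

value 1: 9 assignments (counts)
value 3/4: 7 assignments (counts)
value 1/2: 5 assignments
value 1/4: 3 assignments
value 0: 1 assignment
So 16 of the 25 assignments meet the threshold.

16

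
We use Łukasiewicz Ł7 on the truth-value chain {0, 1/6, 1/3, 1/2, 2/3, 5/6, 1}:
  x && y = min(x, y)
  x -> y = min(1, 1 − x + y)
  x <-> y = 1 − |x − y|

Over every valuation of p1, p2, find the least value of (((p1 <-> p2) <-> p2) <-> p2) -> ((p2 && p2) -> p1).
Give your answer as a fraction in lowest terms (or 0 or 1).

1/3

Take p1 = 0, p2 = 2/3:
p1 <-> p2 = 0 <-> 2/3 = 1/3
(p1 <-> p2) <-> p2 = 1/3 <-> 2/3 = 2/3
((p1 <-> p2) <-> p2) <-> p2 = 2/3 <-> 2/3 = 1
p2 && p2 = 2/3 && 2/3 = 2/3
(p2 && p2) -> p1 = 2/3 -> 0 = 1/3
(((p1 <-> p2) <-> p2) <-> p2) -> ((p2 && p2) -> p1) = 1 -> 1/3 = 1/3
No assignment yields a value below 1/3, so this is the minimum.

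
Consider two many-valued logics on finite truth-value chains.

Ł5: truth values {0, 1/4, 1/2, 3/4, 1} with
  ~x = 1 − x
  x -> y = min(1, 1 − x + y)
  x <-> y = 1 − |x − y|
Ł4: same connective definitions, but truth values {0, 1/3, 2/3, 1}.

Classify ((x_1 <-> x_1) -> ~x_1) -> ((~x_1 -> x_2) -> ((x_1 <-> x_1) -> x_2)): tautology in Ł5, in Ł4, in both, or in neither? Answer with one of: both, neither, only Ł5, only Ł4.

both

In Ł5: every assignment gives 1 — tautology.
In Ł4: every assignment gives 1 — tautology.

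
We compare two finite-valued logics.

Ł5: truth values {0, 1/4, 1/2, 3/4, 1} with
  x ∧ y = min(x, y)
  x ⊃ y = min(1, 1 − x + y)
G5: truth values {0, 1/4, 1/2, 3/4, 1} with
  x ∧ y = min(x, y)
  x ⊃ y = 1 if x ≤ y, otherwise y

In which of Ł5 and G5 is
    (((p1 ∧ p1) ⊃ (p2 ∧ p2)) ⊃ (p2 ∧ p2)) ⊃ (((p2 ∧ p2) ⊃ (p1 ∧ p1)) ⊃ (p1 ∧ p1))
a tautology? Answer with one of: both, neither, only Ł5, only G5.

In Ł5: every assignment gives 1 — tautology.
In G5: at p1 = 1/4, p2 = 0 the value is 1/4 — not a tautology.

only Ł5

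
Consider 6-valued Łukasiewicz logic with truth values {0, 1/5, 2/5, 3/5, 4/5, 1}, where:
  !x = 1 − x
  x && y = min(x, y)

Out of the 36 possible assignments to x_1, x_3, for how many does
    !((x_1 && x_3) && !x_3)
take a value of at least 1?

value 1: 16 assignments (counts)
value 4/5: 12 assignments
value 3/5: 8 assignments
So 16 of the 36 assignments meet the threshold.

16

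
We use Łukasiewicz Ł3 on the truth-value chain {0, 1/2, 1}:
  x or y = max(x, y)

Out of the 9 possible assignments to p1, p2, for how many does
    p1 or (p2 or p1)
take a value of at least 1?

5

p1 = 0, p2 = 0 ↦ 0  <
p1 = 0, p2 = 1/2 ↦ 1/2  <
p1 = 0, p2 = 1 ↦ 1  ≥
p1 = 1/2, p2 = 0 ↦ 1/2  <
p1 = 1/2, p2 = 1/2 ↦ 1/2  <
p1 = 1/2, p2 = 1 ↦ 1  ≥
p1 = 1, p2 = 0 ↦ 1  ≥
p1 = 1, p2 = 1/2 ↦ 1  ≥
p1 = 1, p2 = 1 ↦ 1  ≥
So 5 of the 9 assignments meet the threshold.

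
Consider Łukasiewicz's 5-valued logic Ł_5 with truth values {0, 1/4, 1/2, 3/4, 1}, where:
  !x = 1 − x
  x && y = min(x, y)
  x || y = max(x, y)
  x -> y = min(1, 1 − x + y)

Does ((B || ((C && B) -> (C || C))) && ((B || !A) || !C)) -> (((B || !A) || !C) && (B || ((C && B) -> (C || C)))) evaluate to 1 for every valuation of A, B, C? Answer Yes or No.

At A = 1/2, B = 1/2, C = 3/4, for instance:
C && B = 3/4 && 1/2 = 1/2
C || C = 3/4 || 3/4 = 3/4
(C && B) -> (C || C) = 1/2 -> 3/4 = 1
B || ((C && B) -> (C || C)) = 1/2 || 1 = 1
!A = !1/2 = 1/2
B || !A = 1/2 || 1/2 = 1/2
!C = !3/4 = 1/4
(B || !A) || !C = 1/2 || 1/4 = 1/2
(B || ((C && B) -> (C || C))) && ((B || !A) || !C) = 1 && 1/2 = 1/2
((B || !A) || !C) && (B || ((C && B) -> (C || C))) = 1/2 && 1 = 1/2
((B || ((C && B) -> (C || C))) && ((B || !A) || !C)) -> (((B || !A) || !C) && (B || ((C && B) -> (C || C)))) = 1/2 -> 1/2 = 1
and checking the remaining 124 assignments likewise gives ≥ 1 in every case.

Yes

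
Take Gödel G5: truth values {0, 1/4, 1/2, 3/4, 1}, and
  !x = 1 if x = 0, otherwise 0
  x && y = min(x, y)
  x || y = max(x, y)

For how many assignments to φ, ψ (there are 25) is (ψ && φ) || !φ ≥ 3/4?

value 1: 6 assignments (counts)
value 3/4: 3 assignments (counts)
value 1/2: 5 assignments
value 1/4: 7 assignments
value 0: 4 assignments
So 9 of the 25 assignments meet the threshold.

9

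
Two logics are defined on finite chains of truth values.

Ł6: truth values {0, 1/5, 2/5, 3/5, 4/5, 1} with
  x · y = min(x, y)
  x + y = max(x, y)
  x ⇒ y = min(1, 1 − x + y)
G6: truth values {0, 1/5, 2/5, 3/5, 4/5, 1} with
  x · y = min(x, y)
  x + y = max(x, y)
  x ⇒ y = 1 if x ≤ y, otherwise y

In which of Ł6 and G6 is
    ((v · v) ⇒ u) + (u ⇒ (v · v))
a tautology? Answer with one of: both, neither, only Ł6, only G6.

both

In Ł6: every assignment gives 1 — tautology.
In G6: every assignment gives 1 — tautology.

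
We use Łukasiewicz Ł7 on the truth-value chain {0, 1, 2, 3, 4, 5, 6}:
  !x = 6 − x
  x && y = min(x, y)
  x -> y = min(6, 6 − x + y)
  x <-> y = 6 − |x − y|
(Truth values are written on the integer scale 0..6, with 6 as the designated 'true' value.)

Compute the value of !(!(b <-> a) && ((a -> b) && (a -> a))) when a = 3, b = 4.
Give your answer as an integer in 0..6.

5

b <-> a = 4 <-> 3 = 5
!(b <-> a) = !5 = 1
a -> b = 3 -> 4 = 6
a -> a = 3 -> 3 = 6
(a -> b) && (a -> a) = 6 && 6 = 6
!(b <-> a) && ((a -> b) && (a -> a)) = 1 && 6 = 1
!(!(b <-> a) && ((a -> b) && (a -> a))) = !1 = 5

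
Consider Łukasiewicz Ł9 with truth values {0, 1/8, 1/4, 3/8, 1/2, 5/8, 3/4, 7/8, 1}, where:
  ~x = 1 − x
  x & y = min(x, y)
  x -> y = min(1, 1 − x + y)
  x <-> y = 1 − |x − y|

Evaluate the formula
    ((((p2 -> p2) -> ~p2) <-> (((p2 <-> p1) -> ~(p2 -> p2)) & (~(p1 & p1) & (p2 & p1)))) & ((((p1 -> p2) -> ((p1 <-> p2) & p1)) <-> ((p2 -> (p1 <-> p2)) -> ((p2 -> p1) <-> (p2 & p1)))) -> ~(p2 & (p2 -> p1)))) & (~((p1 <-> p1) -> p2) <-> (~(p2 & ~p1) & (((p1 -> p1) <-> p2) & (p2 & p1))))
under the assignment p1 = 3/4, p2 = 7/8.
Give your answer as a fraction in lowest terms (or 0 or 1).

p2 -> p2 = 7/8 -> 7/8 = 1
~p2 = ~7/8 = 1/8
(p2 -> p2) -> ~p2 = 1 -> 1/8 = 1/8
p2 <-> p1 = 7/8 <-> 3/4 = 7/8
p2 -> p2 = 7/8 -> 7/8 = 1
~(p2 -> p2) = ~1 = 0
(p2 <-> p1) -> ~(p2 -> p2) = 7/8 -> 0 = 1/8
p1 & p1 = 3/4 & 3/4 = 3/4
~(p1 & p1) = ~3/4 = 1/4
p2 & p1 = 7/8 & 3/4 = 3/4
~(p1 & p1) & (p2 & p1) = 1/4 & 3/4 = 1/4
((p2 <-> p1) -> ~(p2 -> p2)) & (~(p1 & p1) & (p2 & p1)) = 1/8 & 1/4 = 1/8
((p2 -> p2) -> ~p2) <-> (((p2 <-> p1) -> ~(p2 -> p2)) & (~(p1 & p1) & (p2 & p1))) = 1/8 <-> 1/8 = 1
p1 -> p2 = 3/4 -> 7/8 = 1
p1 <-> p2 = 3/4 <-> 7/8 = 7/8
(p1 <-> p2) & p1 = 7/8 & 3/4 = 3/4
(p1 -> p2) -> ((p1 <-> p2) & p1) = 1 -> 3/4 = 3/4
p1 <-> p2 = 3/4 <-> 7/8 = 7/8
p2 -> (p1 <-> p2) = 7/8 -> 7/8 = 1
p2 -> p1 = 7/8 -> 3/4 = 7/8
p2 & p1 = 7/8 & 3/4 = 3/4
(p2 -> p1) <-> (p2 & p1) = 7/8 <-> 3/4 = 7/8
(p2 -> (p1 <-> p2)) -> ((p2 -> p1) <-> (p2 & p1)) = 1 -> 7/8 = 7/8
((p1 -> p2) -> ((p1 <-> p2) & p1)) <-> ((p2 -> (p1 <-> p2)) -> ((p2 -> p1) <-> (p2 & p1))) = 3/4 <-> 7/8 = 7/8
p2 -> p1 = 7/8 -> 3/4 = 7/8
p2 & (p2 -> p1) = 7/8 & 7/8 = 7/8
~(p2 & (p2 -> p1)) = ~7/8 = 1/8
(((p1 -> p2) -> ((p1 <-> p2) & p1)) <-> ((p2 -> (p1 <-> p2)) -> ((p2 -> p1) <-> (p2 & p1)))) -> ~(p2 & (p2 -> p1)) = 7/8 -> 1/8 = 1/4
(((p2 -> p2) -> ~p2) <-> (((p2 <-> p1) -> ~(p2 -> p2)) & (~(p1 & p1) & (p2 & p1)))) & ((((p1 -> p2) -> ((p1 <-> p2) & p1)) <-> ((p2 -> (p1 <-> p2)) -> ((p2 -> p1) <-> (p2 & p1)))) -> ~(p2 & (p2 -> p1))) = 1 & 1/4 = 1/4
p1 <-> p1 = 3/4 <-> 3/4 = 1
(p1 <-> p1) -> p2 = 1 -> 7/8 = 7/8
~((p1 <-> p1) -> p2) = ~7/8 = 1/8
~p1 = ~3/4 = 1/4
p2 & ~p1 = 7/8 & 1/4 = 1/4
~(p2 & ~p1) = ~1/4 = 3/4
p1 -> p1 = 3/4 -> 3/4 = 1
(p1 -> p1) <-> p2 = 1 <-> 7/8 = 7/8
p2 & p1 = 7/8 & 3/4 = 3/4
((p1 -> p1) <-> p2) & (p2 & p1) = 7/8 & 3/4 = 3/4
~(p2 & ~p1) & (((p1 -> p1) <-> p2) & (p2 & p1)) = 3/4 & 3/4 = 3/4
~((p1 <-> p1) -> p2) <-> (~(p2 & ~p1) & (((p1 -> p1) <-> p2) & (p2 & p1))) = 1/8 <-> 3/4 = 3/8
((((p2 -> p2) -> ~p2) <-> (((p2 <-> p1) -> ~(p2 -> p2)) & (~(p1 & p1) & (p2 & p1)))) & ((((p1 -> p2) -> ((p1 <-> p2) & p1)) <-> ((p2 -> (p1 <-> p2)) -> ((p2 -> p1) <-> (p2 & p1)))) -> ~(p2 & (p2 -> p1)))) & (~((p1 <-> p1) -> p2) <-> (~(p2 & ~p1) & (((p1 -> p1) <-> p2) & (p2 & p1)))) = 1/4 & 3/8 = 1/4

1/4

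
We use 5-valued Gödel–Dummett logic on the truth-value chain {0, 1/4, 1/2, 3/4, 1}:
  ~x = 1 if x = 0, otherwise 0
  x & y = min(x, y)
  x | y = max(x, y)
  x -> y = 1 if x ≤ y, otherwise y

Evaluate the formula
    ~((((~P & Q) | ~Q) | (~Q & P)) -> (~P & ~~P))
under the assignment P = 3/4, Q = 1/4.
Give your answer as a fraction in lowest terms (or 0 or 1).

0

~P = ~3/4 = 0
~P & Q = 0 & 1/4 = 0
~Q = ~1/4 = 0
(~P & Q) | ~Q = 0 | 0 = 0
~Q = ~1/4 = 0
~Q & P = 0 & 3/4 = 0
((~P & Q) | ~Q) | (~Q & P) = 0 | 0 = 0
~P = ~3/4 = 0
~P = ~3/4 = 0
~~P = ~0 = 1
~P & ~~P = 0 & 1 = 0
(((~P & Q) | ~Q) | (~Q & P)) -> (~P & ~~P) = 0 -> 0 = 1
~((((~P & Q) | ~Q) | (~Q & P)) -> (~P & ~~P)) = ~1 = 0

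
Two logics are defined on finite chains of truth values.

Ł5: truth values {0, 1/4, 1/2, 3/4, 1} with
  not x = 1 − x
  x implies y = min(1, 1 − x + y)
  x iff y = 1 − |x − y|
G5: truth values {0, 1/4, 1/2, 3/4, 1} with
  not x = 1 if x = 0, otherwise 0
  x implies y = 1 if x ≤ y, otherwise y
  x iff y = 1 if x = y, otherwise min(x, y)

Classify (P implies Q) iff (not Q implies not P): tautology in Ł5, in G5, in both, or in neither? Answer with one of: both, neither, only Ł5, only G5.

In Ł5: every assignment gives 1 — tautology.
In G5: at P = 1/2, Q = 1/4 the value is 1/4 — not a tautology.

only Ł5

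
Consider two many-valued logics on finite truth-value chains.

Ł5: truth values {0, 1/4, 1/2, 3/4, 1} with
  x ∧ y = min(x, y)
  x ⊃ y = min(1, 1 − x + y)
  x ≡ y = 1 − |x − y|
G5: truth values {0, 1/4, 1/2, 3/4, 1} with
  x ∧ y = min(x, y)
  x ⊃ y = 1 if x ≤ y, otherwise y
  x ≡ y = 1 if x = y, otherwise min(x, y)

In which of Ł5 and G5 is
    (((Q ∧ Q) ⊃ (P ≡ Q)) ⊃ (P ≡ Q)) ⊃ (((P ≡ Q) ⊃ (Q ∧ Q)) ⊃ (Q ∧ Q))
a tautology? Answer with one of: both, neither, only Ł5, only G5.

In Ł5: every assignment gives 1 — tautology.
In G5: at P = 0, Q = 1/4 the value is 1/4 — not a tautology.

only Ł5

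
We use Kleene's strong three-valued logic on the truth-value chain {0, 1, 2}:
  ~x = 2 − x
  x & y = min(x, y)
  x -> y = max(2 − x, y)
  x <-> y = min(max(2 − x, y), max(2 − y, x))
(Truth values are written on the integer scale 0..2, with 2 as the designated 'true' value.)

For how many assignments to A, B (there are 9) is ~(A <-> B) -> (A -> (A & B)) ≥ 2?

A = 0, B = 0 ↦ 2  ≥
A = 0, B = 1 ↦ 2  ≥
A = 0, B = 2 ↦ 2  ≥
A = 1, B = 0 ↦ 1  <
A = 1, B = 1 ↦ 1  <
A = 1, B = 2 ↦ 1  <
A = 2, B = 0 ↦ 0  <
A = 2, B = 1 ↦ 1  <
A = 2, B = 2 ↦ 2  ≥
So 4 of the 9 assignments meet the threshold.

4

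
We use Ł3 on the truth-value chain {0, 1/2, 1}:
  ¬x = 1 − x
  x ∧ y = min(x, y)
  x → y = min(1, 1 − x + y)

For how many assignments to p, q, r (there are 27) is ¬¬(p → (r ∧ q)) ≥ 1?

value 1: 14 assignments (counts)
value 1/2: 8 assignments
value 0: 5 assignments
So 14 of the 27 assignments meet the threshold.

14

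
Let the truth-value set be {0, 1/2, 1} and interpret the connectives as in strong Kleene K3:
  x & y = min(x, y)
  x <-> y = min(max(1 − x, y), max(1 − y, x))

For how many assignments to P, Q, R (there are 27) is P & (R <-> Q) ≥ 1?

value 1: 2 assignments (counts)
value 1/2: 12 assignments
value 0: 13 assignments
So 2 of the 27 assignments meet the threshold.

2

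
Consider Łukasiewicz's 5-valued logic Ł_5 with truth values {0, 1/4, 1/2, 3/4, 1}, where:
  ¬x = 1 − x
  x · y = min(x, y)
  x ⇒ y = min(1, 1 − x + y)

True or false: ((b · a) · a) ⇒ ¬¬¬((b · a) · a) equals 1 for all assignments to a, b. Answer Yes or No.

Counterexample: take a = 3/4, b = 3/4.
b · a = 3/4 · 3/4 = 3/4
(b · a) · a = 3/4 · 3/4 = 3/4
b · a = 3/4 · 3/4 = 3/4
(b · a) · a = 3/4 · 3/4 = 3/4
¬((b · a) · a) = ¬3/4 = 1/4
¬¬((b · a) · a) = ¬1/4 = 3/4
¬¬¬((b · a) · a) = ¬3/4 = 1/4
((b · a) · a) ⇒ ¬¬¬((b · a) · a) = 3/4 ⇒ 1/4 = 1/2
This gives 1/2 ≠ 1.

No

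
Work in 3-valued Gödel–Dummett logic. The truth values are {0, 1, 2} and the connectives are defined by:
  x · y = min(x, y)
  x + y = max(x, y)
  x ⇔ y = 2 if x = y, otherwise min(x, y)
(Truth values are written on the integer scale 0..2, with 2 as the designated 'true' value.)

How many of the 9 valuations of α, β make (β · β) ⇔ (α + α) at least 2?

3

α = 0, β = 0 ↦ 2  ≥
α = 0, β = 1 ↦ 0  <
α = 0, β = 2 ↦ 0  <
α = 1, β = 0 ↦ 0  <
α = 1, β = 1 ↦ 2  ≥
α = 1, β = 2 ↦ 1  <
α = 2, β = 0 ↦ 0  <
α = 2, β = 1 ↦ 1  <
α = 2, β = 2 ↦ 2  ≥
So 3 of the 9 assignments meet the threshold.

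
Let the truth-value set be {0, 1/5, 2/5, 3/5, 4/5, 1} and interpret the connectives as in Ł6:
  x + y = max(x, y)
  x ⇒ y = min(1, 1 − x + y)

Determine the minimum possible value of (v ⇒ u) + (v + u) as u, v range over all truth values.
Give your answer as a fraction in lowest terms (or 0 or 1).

Take u = 0, v = 2/5:
v ⇒ u = 2/5 ⇒ 0 = 3/5
v + u = 2/5 + 0 = 2/5
(v ⇒ u) + (v + u) = 3/5 + 2/5 = 3/5
No assignment yields a value below 3/5, so this is the minimum.

3/5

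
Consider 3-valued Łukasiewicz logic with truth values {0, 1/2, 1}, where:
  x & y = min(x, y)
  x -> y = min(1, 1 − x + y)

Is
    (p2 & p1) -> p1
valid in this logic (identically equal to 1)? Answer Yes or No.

p1 = 0, p2 = 0 ↦ 1
p1 = 0, p2 = 1/2 ↦ 1
p1 = 0, p2 = 1 ↦ 1
p1 = 1/2, p2 = 0 ↦ 1
p1 = 1/2, p2 = 1/2 ↦ 1
p1 = 1/2, p2 = 1 ↦ 1
p1 = 1, p2 = 0 ↦ 1
p1 = 1, p2 = 1/2 ↦ 1
p1 = 1, p2 = 1 ↦ 1
Every assignment gives a value ≥ 1.

Yes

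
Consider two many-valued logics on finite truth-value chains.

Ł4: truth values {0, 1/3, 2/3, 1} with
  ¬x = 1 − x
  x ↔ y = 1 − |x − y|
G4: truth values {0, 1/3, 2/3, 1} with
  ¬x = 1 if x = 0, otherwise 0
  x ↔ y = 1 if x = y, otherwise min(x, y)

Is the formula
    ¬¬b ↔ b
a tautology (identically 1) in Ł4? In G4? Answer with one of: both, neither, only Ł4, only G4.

only Ł4

In Ł4: every assignment gives 1 — tautology.
In G4: at b = 1/3 the value is 1/3 — not a tautology.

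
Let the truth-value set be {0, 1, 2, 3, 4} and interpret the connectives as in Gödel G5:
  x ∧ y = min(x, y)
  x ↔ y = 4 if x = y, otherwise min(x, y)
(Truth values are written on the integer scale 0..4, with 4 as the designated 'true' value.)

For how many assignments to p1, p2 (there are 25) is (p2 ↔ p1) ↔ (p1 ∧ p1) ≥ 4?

value 4: 11 assignments (counts)
value 3: 2 assignments
value 2: 3 assignments
value 1: 4 assignments
value 0: 5 assignments
So 11 of the 25 assignments meet the threshold.

11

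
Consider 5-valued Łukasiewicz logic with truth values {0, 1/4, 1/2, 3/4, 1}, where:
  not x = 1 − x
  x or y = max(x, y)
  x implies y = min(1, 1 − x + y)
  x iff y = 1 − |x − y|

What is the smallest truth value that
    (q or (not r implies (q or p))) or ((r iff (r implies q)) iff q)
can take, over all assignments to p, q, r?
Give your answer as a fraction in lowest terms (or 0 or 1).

Take p = 0, q = 0, r = 1/4:
not r = not 1/4 = 3/4
q or p = 0 or 0 = 0
not r implies (q or p) = 3/4 implies 0 = 1/4
q or (not r implies (q or p)) = 0 or 1/4 = 1/4
r implies q = 1/4 implies 0 = 3/4
r iff (r implies q) = 1/4 iff 3/4 = 1/2
(r iff (r implies q)) iff q = 1/2 iff 0 = 1/2
(q or (not r implies (q or p))) or ((r iff (r implies q)) iff q) = 1/4 or 1/2 = 1/2
No assignment yields a value below 1/2, so this is the minimum.

1/2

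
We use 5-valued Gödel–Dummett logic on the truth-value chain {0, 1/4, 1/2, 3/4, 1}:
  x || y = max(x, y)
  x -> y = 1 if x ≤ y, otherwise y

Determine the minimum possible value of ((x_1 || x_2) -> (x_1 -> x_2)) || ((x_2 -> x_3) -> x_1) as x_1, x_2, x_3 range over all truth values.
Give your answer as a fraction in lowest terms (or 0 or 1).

Take x_1 = 1/4, x_2 = 0, x_3 = 0:
x_1 || x_2 = 1/4 || 0 = 1/4
x_1 -> x_2 = 1/4 -> 0 = 0
(x_1 || x_2) -> (x_1 -> x_2) = 1/4 -> 0 = 0
x_2 -> x_3 = 0 -> 0 = 1
(x_2 -> x_3) -> x_1 = 1 -> 1/4 = 1/4
((x_1 || x_2) -> (x_1 -> x_2)) || ((x_2 -> x_3) -> x_1) = 0 || 1/4 = 1/4
No assignment yields a value below 1/4, so this is the minimum.

1/4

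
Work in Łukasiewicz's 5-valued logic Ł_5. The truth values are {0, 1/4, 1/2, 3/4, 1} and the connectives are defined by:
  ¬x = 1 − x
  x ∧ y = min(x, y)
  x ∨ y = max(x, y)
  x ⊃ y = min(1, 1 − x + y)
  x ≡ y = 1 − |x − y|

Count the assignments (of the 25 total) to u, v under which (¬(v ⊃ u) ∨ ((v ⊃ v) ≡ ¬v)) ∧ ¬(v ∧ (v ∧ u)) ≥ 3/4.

13

value 1: 6 assignments (counts)
value 3/4: 7 assignments (counts)
value 1/2: 7 assignments
value 1/4: 4 assignments
value 0: 1 assignment
So 13 of the 25 assignments meet the threshold.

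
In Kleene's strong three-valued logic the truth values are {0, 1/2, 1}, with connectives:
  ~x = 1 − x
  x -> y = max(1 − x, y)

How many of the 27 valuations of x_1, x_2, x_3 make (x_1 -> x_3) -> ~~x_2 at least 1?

11

value 1: 11 assignments (counts)
value 1/2: 11 assignments
value 0: 5 assignments
So 11 of the 27 assignments meet the threshold.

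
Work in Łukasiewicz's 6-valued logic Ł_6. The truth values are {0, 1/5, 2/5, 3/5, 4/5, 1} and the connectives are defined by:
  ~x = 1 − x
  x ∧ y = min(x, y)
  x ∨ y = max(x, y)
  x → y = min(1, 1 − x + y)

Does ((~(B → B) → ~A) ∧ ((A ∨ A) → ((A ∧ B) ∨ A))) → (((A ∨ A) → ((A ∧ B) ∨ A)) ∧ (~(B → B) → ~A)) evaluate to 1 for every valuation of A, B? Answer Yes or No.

At A = 0, B = 4/5, for instance:
B → B = 4/5 → 4/5 = 1
~(B → B) = ~1 = 0
~A = ~0 = 1
~(B → B) → ~A = 0 → 1 = 1
A ∨ A = 0 ∨ 0 = 0
A ∧ B = 0 ∧ 4/5 = 0
(A ∧ B) ∨ A = 0 ∨ 0 = 0
(A ∨ A) → ((A ∧ B) ∨ A) = 0 → 0 = 1
(~(B → B) → ~A) ∧ ((A ∨ A) → ((A ∧ B) ∨ A)) = 1 ∧ 1 = 1
((A ∨ A) → ((A ∧ B) ∨ A)) ∧ (~(B → B) → ~A) = 1 ∧ 1 = 1
((~(B → B) → ~A) ∧ ((A ∨ A) → ((A ∧ B) ∨ A))) → (((A ∨ A) → ((A ∧ B) ∨ A)) ∧ (~(B → B) → ~A)) = 1 → 1 = 1
and checking the remaining 35 assignments likewise gives ≥ 1 in every case.

Yes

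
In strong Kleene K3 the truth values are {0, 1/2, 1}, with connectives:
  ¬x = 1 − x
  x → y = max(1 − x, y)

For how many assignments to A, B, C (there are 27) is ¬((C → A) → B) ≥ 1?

5

value 1: 5 assignments (counts)
value 1/2: 11 assignments
value 0: 11 assignments
So 5 of the 27 assignments meet the threshold.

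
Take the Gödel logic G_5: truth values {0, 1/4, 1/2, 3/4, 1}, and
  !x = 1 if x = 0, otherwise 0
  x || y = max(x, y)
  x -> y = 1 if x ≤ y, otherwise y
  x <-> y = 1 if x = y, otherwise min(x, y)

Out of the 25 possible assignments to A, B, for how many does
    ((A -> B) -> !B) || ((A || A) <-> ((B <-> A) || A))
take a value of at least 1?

22

value 1: 22 assignments (counts)
value 3/4: 1 assignment
value 1/2: 1 assignment
value 1/4: 1 assignment
So 22 of the 25 assignments meet the threshold.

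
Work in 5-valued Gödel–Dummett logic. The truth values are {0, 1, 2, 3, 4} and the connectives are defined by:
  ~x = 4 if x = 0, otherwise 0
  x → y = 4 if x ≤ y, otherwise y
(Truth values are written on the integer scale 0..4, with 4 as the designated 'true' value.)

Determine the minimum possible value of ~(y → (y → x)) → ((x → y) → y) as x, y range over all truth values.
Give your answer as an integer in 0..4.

Take x = 0, y = 1:
y → x = 1 → 0 = 0
y → (y → x) = 1 → 0 = 0
~(y → (y → x)) = ~0 = 4
x → y = 0 → 1 = 4
(x → y) → y = 4 → 1 = 1
~(y → (y → x)) → ((x → y) → y) = 4 → 1 = 1
No assignment yields a value below 1, so this is the minimum.

1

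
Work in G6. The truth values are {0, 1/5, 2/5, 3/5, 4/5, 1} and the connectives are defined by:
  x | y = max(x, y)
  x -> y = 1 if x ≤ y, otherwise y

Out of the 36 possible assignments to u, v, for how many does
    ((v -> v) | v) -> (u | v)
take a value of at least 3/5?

value 1: 11 assignments (counts)
value 4/5: 9 assignments (counts)
value 3/5: 7 assignments (counts)
value 2/5: 5 assignments
value 1/5: 3 assignments
value 0: 1 assignment
So 27 of the 36 assignments meet the threshold.

27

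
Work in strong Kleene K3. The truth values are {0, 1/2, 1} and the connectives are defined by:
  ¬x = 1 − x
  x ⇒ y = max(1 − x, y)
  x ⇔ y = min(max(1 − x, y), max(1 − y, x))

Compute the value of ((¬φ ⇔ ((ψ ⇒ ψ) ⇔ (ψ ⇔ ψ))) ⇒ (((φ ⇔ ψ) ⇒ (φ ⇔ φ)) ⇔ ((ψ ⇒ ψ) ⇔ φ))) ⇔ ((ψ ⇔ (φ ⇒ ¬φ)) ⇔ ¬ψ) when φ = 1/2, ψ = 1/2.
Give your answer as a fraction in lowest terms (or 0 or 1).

1/2

¬φ = ¬1/2 = 1/2
ψ ⇒ ψ = 1/2 ⇒ 1/2 = 1/2
ψ ⇔ ψ = 1/2 ⇔ 1/2 = 1/2
(ψ ⇒ ψ) ⇔ (ψ ⇔ ψ) = 1/2 ⇔ 1/2 = 1/2
¬φ ⇔ ((ψ ⇒ ψ) ⇔ (ψ ⇔ ψ)) = 1/2 ⇔ 1/2 = 1/2
φ ⇔ ψ = 1/2 ⇔ 1/2 = 1/2
φ ⇔ φ = 1/2 ⇔ 1/2 = 1/2
(φ ⇔ ψ) ⇒ (φ ⇔ φ) = 1/2 ⇒ 1/2 = 1/2
ψ ⇒ ψ = 1/2 ⇒ 1/2 = 1/2
(ψ ⇒ ψ) ⇔ φ = 1/2 ⇔ 1/2 = 1/2
((φ ⇔ ψ) ⇒ (φ ⇔ φ)) ⇔ ((ψ ⇒ ψ) ⇔ φ) = 1/2 ⇔ 1/2 = 1/2
(¬φ ⇔ ((ψ ⇒ ψ) ⇔ (ψ ⇔ ψ))) ⇒ (((φ ⇔ ψ) ⇒ (φ ⇔ φ)) ⇔ ((ψ ⇒ ψ) ⇔ φ)) = 1/2 ⇒ 1/2 = 1/2
¬φ = ¬1/2 = 1/2
φ ⇒ ¬φ = 1/2 ⇒ 1/2 = 1/2
ψ ⇔ (φ ⇒ ¬φ) = 1/2 ⇔ 1/2 = 1/2
¬ψ = ¬1/2 = 1/2
(ψ ⇔ (φ ⇒ ¬φ)) ⇔ ¬ψ = 1/2 ⇔ 1/2 = 1/2
((¬φ ⇔ ((ψ ⇒ ψ) ⇔ (ψ ⇔ ψ))) ⇒ (((φ ⇔ ψ) ⇒ (φ ⇔ φ)) ⇔ ((ψ ⇒ ψ) ⇔ φ))) ⇔ ((ψ ⇔ (φ ⇒ ¬φ)) ⇔ ¬ψ) = 1/2 ⇔ 1/2 = 1/2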